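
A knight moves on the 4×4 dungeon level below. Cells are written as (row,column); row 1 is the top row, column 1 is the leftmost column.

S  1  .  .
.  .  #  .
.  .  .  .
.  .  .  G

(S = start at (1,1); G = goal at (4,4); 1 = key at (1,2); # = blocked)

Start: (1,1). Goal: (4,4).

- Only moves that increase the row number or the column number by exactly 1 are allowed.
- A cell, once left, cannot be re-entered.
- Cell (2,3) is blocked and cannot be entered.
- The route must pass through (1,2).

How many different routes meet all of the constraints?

4

A right/down-only route from (1,1) to (4,4) makes exactly 3 down-moves and 3 right-moves in some order.
With no other constraints that would be C(6,3) = 20 routes.
Split at (1,2) and multiply the segment counts (each segment already excludes blocked cells): (1,1)→(1,2): 1; (1,2)→(4,4): 4; product = 4.
That gives 4 routes.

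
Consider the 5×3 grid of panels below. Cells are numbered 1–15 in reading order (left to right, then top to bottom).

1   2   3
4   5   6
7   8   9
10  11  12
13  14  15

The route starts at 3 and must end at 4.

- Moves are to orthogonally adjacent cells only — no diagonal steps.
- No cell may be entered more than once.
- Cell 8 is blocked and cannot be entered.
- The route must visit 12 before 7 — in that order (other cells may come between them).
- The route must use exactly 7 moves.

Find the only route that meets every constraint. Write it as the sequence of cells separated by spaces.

3 6 9 12 11 10 7 4

The waypoints must appear in the order 12, 7, with no cell reused.
Route from 3: down 3 to 12, left 2 to 10, up 2 to 4 — 7 moves in all.
Check: order respected (12 at step 3, 7 at step 6); 7 moves as required.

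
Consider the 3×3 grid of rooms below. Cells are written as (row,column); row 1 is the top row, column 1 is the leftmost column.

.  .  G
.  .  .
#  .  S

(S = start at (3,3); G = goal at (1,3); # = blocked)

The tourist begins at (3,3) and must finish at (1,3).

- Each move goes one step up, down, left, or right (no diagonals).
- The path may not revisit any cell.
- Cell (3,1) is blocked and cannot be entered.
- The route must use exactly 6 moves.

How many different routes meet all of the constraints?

Need simple routes of exactly 6 moves from (3,3) to (1,3) (Manhattan distance 2, so 2 moves are spent on a detour and 2 undoing it).
Enumerating: (3,3) (2,3) (2,2) (2,1) (1,1) (1,2) (1,3) | (3,3) (3,2) (2,2) (2,1) (1,1) (1,2) (1,3).
That gives 2 routes.

2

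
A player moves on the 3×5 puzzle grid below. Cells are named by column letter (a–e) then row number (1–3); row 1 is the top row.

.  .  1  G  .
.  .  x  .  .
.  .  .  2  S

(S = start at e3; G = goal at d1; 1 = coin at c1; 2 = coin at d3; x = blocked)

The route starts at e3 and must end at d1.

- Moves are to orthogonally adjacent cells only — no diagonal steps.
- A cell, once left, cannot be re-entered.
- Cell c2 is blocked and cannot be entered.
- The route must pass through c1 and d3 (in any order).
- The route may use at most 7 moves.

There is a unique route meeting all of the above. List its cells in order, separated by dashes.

The 7-move cap with required stops at c1, d3 leaves no slack for detours.
Route from e3: 3× left (reaching b3), 2× up (reaching b1), 2× right (reaching d1) — 7 moves in all.
Check: all required cells visited; 7 ≤ 7 moves.

e3 - d3 - c3 - b3 - b2 - b1 - c1 - d1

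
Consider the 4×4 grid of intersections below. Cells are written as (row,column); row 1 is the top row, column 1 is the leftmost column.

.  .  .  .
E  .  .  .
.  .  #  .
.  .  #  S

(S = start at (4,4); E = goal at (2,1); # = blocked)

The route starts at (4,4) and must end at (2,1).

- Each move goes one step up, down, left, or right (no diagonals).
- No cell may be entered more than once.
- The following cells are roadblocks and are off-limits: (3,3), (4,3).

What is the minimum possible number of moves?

5

The Manhattan distance from (4,4) to (2,1) is |4−2| + |4−1| = 5, so at least 5 moves are needed.
A route of 5 moves achieves this: (4,4) → (3,4) → (2,4) → (2,3) → (2,2) → (2,1).
Since 5 matches the lower bound, it is optimal.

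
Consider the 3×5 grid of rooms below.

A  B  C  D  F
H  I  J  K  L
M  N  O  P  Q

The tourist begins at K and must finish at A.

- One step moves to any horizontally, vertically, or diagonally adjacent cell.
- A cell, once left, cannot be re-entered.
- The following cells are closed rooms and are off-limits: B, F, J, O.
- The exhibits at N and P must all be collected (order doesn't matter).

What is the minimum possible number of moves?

Any route passes through N and P in some order between K and A. Summing Chebyshev distances along each leg and taking the cheapest ordering (K → P → N → A) gives a lower bound of 1 + 2 + 2 = 5 moves.
That bound ignores the blocked cells. Measuring each leg by the fewest moves that actually steer around them (K→P: 1; P→N: 4; N→A: 2) raises the lower bound to 7.
The shortest route satisfying every rule uses 8 moves: K → P → L → D → C → I → N → H → A.
The no-revisit rule (legs can't share cells) pushes the minimum above the 7-move bound; an exhaustive check rules out every length from 7 to 7, leaving 8 as the minimum.

8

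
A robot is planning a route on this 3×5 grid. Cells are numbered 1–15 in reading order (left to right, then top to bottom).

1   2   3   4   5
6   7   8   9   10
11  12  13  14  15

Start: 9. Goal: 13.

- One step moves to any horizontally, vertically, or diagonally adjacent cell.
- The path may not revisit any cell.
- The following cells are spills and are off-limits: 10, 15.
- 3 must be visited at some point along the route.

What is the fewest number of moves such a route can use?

Any route passes through 3 somewhere between 9 and 13. Summing Chebyshev distances along the two legs (9 → 3 → 13) gives a lower bound of 1 + 2 = 3 moves.
A route of 3 moves achieves this: 9 → 3 → 7 → 13.
Since 3 matches the lower bound, it is optimal.

3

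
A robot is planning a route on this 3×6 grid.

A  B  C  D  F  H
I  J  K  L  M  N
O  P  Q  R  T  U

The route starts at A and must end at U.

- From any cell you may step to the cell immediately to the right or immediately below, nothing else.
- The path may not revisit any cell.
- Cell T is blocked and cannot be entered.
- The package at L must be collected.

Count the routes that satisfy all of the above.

A right/down-only route from A to U makes exactly 2 down-moves and 5 right-moves in some order.
With no other constraints that would be C(7,2) = 21 routes.
Split at L and multiply the segment counts (each segment already excludes blocked cells): A→L: 4; L→U: 1; product = 4.
That gives 4 routes.

4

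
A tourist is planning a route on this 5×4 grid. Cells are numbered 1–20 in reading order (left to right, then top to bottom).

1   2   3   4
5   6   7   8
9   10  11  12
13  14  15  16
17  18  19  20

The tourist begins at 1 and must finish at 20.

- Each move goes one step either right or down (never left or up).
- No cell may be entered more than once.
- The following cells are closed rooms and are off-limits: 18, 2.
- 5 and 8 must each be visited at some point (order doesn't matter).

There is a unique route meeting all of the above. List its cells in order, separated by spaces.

Moves only go right or down, so the column and row indices never decrease.
Route from 1: down to 5, 3× right (reaching 8), 3× down (reaching 20) — 7 moves in all.
Check: all required cells visited.

1 5 6 7 8 12 16 20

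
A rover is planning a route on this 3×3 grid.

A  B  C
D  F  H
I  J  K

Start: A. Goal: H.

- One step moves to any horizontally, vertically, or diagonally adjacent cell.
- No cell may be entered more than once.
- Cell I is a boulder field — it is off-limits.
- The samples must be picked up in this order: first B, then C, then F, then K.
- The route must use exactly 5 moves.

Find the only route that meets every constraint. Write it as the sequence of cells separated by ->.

The waypoints must appear in the order B, C, F, K, with no cell reused.
Route from A: right 2 to C, down-left 1 to F, down-right 1 to K, up 1 to H — 5 moves in all.
Check: order respected (B at step 1, C at step 2, F at step 3, K at step 4); 5 moves as required.

A -> B -> C -> F -> K -> H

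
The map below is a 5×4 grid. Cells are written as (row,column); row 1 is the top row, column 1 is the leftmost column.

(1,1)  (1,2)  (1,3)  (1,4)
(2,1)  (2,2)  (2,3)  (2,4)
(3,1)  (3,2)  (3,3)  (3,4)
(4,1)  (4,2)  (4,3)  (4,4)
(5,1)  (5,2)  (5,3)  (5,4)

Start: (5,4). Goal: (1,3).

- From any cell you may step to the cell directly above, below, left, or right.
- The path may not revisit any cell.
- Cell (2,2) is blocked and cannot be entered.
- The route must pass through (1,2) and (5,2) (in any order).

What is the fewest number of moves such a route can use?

Any route passes through (1,2) and (5,2) in some order between (5,4) and (1,3). Summing Manhattan distances along each leg and taking the cheapest ordering ((5,4) → (5,2) → (1,2) → (1,3)) gives a lower bound of 2 + 4 + 1 = 7 moves.
That bound ignores the blocked cells. Measuring each leg by the fewest moves that actually steer around them ((5,4)→(5,2): 2; (5,2)→(1,2): 6; (1,2)→(1,3): 1) raises the lower bound to 9.
A route of 9 moves exists: (5,4) → (5,3) → (5,2) → (4,2) → (3,2) → (3,1) → (2,1) → (1,1) → (1,2) → (1,3).
Since 9 matches that lower bound, it is optimal.

9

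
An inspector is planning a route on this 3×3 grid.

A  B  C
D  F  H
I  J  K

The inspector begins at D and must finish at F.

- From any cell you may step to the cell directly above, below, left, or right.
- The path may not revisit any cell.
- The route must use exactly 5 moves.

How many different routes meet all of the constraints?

Need simple routes of exactly 5 moves from D to F (Manhattan distance 1, so 2 moves are spent on a detour and 2 undoing it).
Enumerating: D A B C H F | D I J K H F.
That gives 2 routes.

2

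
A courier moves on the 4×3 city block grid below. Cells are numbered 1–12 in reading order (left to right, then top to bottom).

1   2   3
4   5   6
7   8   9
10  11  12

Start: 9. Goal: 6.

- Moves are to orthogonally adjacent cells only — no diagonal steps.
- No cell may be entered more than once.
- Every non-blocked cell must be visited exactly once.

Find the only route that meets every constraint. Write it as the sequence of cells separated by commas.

Need to visit all 12 open cells exactly once, starting at 9 and ending at 6.
Cell 10 has only two open neighbours (7 and 11), so the path must pass straight through it: one of those is the cell it's entered from and the other is where it exits.
Route from 9: down to 12, 2× left (reaching 10), up to 7, right to 8, up to 5, left to 4, up to 1, 2× right (reaching 3), down to 6 — 11 moves in all.
Check: all 12 open cells covered.

9, 12, 11, 10, 7, 8, 5, 4, 1, 2, 3, 6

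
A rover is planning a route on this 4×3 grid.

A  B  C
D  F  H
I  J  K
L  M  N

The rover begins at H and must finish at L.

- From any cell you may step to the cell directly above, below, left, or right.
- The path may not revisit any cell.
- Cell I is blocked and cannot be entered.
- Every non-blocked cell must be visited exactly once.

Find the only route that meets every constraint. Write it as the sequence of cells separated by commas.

H, C, B, A, D, F, J, K, N, M, L

Need to visit all 11 open cells exactly once, starting at H and ending at L.
Route from H: up to C, 2× left (reaching A), down to D, right to F, down to J, right to K, down to N, 2× left (reaching L) — 10 moves in all.
Check: all 11 open cells covered.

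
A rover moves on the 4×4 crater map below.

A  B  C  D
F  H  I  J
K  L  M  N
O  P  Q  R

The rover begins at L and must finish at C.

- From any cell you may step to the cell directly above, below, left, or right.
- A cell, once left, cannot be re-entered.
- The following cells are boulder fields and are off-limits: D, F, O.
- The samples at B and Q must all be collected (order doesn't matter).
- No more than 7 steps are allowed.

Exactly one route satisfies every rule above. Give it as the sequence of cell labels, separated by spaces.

The 7-move cap with required stops at B, Q leaves no slack for detours.
Route from L: down 1 to P, right 1 to Q, up 2 to I, left 1 to H, up 1 to B, right 1 to C — 7 moves in all.
Check: all required cells visited; 7 ≤ 7 moves.

L P Q M I H B C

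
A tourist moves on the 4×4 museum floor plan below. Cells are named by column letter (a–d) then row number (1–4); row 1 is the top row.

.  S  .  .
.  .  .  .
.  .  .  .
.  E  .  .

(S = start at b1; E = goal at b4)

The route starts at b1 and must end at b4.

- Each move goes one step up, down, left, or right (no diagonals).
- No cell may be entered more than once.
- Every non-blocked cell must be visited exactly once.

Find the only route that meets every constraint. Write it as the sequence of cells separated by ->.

Need to visit all 16 open cells exactly once, starting at b1 and ending at b4.
Cell a1 has only two open neighbours (a2 and b1), so the path must pass straight through it: one of those is the cell it's entered from and the other is where it exits.
Route from b1: left to a1, down to a2, 2× right (reaching c2), up to c1, right to d1, 3× down (reaching d4), left to c4, up to c3, 2× left (reaching a3), down to a4, right to b4 — 15 moves in all.
Check: all 16 open cells covered.

b1 -> a1 -> a2 -> b2 -> c2 -> c1 -> d1 -> d2 -> d3 -> d4 -> c4 -> c3 -> b3 -> a3 -> a4 -> b4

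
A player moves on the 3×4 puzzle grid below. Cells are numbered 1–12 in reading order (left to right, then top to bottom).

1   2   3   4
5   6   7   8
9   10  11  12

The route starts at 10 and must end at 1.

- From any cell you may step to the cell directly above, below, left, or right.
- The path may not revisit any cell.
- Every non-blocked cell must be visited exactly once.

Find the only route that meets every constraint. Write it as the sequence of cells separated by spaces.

10 9 5 6 7 11 12 8 4 3 2 1

Need to visit all 12 open cells exactly once, starting at 10 and ending at 1.
Cell 12 has only two open neighbours (8 and 11), so the path must pass straight through it: one of those is the cell it's entered from and the other is where it exits.
Route from 10: left 1 to 9, up 1 to 5, right 2 to 7, down 1 to 11, right 1 to 12, up 2 to 4, left 3 to 1 — 11 moves in all.
Check: all 12 open cells covered.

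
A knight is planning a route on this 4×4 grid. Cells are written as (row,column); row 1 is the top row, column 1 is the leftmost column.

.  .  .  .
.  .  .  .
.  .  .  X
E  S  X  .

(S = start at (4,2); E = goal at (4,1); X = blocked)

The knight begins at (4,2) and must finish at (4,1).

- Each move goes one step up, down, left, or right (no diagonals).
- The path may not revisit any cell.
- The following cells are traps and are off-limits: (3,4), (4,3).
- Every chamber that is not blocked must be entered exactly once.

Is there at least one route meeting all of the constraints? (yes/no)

Colour the cells like a checkerboard: each orthogonal step flips colour, so a Hamiltonian route alternates colours. Here there are 8 cells of one colour and 6 of the other, with start on the opposite colour to the goal — the counts and endpoints can't be arranged into an alternating sequence of length 14, so no Hamiltonian route exists.

no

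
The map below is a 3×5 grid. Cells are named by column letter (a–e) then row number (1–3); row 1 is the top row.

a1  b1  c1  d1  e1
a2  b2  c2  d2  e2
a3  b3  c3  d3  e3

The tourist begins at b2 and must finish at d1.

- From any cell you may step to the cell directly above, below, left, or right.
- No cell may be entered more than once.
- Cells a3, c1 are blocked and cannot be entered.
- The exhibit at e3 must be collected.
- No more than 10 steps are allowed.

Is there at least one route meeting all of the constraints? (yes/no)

yes

One route that works: b2 → b3 → c3 → d3 → e3 → e2 → e1 → d1.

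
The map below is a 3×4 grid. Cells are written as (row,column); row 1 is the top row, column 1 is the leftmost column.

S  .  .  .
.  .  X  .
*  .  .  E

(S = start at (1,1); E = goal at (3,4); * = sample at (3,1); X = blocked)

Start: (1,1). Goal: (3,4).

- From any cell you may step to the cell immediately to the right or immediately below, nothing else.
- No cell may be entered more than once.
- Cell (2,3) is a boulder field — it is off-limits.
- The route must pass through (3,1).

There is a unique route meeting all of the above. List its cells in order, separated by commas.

Moves only go right or down, so the column and row indices never decrease.
Route from (1,1): down 2 to (3,1), right 3 to (3,4) — 5 moves in all.
Check: all required cells visited.

(1,1), (2,1), (3,1), (3,2), (3,3), (3,4)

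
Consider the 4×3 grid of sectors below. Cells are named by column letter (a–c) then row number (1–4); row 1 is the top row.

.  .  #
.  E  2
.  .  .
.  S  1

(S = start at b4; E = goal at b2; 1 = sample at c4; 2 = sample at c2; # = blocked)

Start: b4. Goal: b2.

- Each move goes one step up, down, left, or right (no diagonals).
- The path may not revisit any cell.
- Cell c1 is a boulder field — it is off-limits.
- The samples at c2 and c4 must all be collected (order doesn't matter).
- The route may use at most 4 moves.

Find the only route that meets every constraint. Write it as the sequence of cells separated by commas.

The 4-move cap with required stops at c2, c4 leaves no slack for detours.
Route from b4: right 1 to c4, up 2 to c2, left 1 to b2 — 4 moves in all.
Check: all required cells visited; 4 ≤ 4 moves.

b4, c4, c3, c2, b2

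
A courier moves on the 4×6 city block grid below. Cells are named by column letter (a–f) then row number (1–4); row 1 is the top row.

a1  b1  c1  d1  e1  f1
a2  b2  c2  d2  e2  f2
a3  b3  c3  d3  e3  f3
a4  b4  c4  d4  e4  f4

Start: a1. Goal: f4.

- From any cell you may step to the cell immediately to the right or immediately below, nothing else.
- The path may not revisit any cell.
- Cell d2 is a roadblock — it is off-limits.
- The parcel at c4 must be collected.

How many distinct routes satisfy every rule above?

10

A right/down-only route from a1 to f4 makes exactly 3 down-moves and 5 right-moves in some order.
With no other constraints that would be C(8,3) = 56 routes.
Split at c4 and multiply the segment counts (each segment already excludes blocked cells): a1→c4: 10; c4→f4: 1; product = 10.
That gives 10 routes.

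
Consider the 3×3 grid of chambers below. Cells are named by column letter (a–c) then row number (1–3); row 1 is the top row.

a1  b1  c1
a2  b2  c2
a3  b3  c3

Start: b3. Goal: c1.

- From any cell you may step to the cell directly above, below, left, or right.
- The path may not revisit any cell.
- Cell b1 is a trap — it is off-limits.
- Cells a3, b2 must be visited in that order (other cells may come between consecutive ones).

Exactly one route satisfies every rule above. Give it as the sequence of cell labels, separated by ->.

b3 -> a3 -> a2 -> b2 -> c2 -> c1

The waypoints must appear in the order a3, b2, with no cell reused.
Route from b3: left 1 to a3, up 1 to a2, right 2 to c2, up 1 to c1 — 5 moves in all.
Check: order respected (a3 at step 1, b2 at step 3).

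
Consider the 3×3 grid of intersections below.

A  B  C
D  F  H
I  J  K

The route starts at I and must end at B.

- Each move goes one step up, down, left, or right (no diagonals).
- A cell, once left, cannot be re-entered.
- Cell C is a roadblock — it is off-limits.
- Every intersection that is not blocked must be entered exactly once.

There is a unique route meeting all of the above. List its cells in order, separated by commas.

Need to visit all 8 open cells exactly once, starting at I and ending at B.
Cell K has only two open neighbours (H and J), so the path must pass straight through it: one of those is the cell it's entered from and the other is where it exits.
Route from I: 2× right (reaching K), up to H, 2× left (reaching D), up to A, right to B — 7 moves in all.
Check: all 8 open cells covered.

I, J, K, H, F, D, A, B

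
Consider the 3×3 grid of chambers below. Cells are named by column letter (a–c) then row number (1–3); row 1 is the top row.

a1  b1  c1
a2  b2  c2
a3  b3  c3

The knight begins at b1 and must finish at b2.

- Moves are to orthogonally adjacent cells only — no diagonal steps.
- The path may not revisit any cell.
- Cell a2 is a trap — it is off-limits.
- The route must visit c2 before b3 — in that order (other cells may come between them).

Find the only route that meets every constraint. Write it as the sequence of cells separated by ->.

b1 -> c1 -> c2 -> c3 -> b3 -> b2

The waypoints must appear in the order c2, b3, with no cell reused.
Route from b1: right to c1, 2× down (reaching c3), left to b3, up to b2 — 5 moves in all.
Check: order respected (c2 at step 2, b3 at step 4).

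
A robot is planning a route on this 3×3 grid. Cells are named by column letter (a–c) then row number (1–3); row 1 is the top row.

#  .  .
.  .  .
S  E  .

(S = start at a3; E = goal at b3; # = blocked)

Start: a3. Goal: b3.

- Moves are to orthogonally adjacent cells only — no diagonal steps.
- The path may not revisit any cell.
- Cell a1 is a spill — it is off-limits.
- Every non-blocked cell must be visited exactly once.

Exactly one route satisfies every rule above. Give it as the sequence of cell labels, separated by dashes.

a3 - a2 - b2 - b1 - c1 - c2 - c3 - b3

Need to visit all 8 open cells exactly once, starting at a3 and ending at b3.
Cell b1 has only two open neighbours (b2 and c1), so the path must pass straight through it: one of those is the cell it's entered from and the other is where it exits.
Route from a3: up 1 to a2, right 1 to b2, up 1 to b1, right 1 to c1, down 2 to c3, left 1 to b3 — 7 moves in all.
Check: all 8 open cells covered.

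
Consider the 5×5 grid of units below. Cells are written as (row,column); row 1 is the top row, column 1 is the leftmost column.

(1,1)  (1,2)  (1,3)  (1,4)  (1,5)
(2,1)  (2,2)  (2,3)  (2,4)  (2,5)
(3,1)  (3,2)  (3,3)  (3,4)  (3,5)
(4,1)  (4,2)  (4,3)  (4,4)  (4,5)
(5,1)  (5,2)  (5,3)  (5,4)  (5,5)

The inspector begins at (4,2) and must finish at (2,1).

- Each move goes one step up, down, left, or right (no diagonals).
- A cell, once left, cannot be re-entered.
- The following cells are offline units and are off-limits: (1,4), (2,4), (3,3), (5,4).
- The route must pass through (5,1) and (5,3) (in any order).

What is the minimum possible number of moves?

Any route passes through (5,1) and (5,3) in some order between (4,2) and (2,1). Summing Manhattan distances along each leg and taking the cheapest ordering ((4,2) → (5,3) → (5,1) → (2,1)) gives a lower bound of 2 + 2 + 3 = 7 moves.
A route of 7 moves achieves this: (4,2) → (4,3) → (5,3) → (5,2) → (5,1) → (4,1) → (3,1) → (2,1).
Since 7 matches the lower bound, it is optimal.

7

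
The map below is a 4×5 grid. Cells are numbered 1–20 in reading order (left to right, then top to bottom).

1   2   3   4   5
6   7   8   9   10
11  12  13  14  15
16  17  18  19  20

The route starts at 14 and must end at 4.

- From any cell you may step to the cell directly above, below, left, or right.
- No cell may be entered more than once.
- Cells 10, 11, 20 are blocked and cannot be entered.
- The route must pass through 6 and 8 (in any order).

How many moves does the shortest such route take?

8

Any route passes through 6 and 8 in some order between 14 and 4. Summing Manhattan distances along each leg and taking the cheapest ordering (14 → 6 → 8 → 4) gives a lower bound of 4 + 2 + 2 = 8 moves.
A route of 8 moves achieves this: 14 → 9 → 8 → 7 → 6 → 1 → 2 → 3 → 4.
Since 8 matches the lower bound, it is optimal.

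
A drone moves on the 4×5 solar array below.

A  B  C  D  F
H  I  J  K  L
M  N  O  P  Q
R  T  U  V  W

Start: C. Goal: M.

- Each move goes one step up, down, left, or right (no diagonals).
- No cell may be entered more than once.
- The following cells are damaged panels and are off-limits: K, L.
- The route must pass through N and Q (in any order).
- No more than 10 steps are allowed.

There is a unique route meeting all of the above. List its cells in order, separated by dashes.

C - J - O - P - Q - W - V - U - T - N - M

The budget equals the shortest possible length, so every move has to be on a shortest route through the required cells.
Route from C: 2× down (reaching O), 2× right (reaching Q), down to W, 3× left (reaching T), up to N, left to M — 10 moves in all.
Check: all required cells visited; 10 ≤ 10 moves.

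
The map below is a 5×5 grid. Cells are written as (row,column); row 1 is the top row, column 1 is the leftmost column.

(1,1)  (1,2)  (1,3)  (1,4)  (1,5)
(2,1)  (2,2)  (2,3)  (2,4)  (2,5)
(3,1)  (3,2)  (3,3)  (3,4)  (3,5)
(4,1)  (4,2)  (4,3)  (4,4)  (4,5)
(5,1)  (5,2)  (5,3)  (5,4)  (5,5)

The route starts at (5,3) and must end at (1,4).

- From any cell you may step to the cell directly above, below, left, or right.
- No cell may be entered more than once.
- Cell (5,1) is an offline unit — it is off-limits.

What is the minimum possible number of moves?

The Manhattan distance from (5,3) to (1,4) is |5−1| + |3−4| = 5, so at least 5 moves are needed.
A route of 5 moves achieves this: (5,3) → (4,3) → (3,3) → (2,3) → (1,3) → (1,4).
Since 5 matches the lower bound, it is optimal.

5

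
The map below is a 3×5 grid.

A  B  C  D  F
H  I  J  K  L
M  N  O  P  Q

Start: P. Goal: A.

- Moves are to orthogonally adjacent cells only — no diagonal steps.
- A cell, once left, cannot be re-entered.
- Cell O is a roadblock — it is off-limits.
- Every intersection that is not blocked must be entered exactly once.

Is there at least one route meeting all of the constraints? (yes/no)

One route that works: P → Q → L → F → D → K → J → C → B → I → N → M → H → A.

yes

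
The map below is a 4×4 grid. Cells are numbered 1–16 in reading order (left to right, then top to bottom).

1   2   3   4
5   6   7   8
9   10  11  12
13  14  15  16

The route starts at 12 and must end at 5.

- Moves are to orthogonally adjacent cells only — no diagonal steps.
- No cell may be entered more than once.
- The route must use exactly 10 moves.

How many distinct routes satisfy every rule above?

28

Need simple routes of exactly 10 moves from 12 to 5 (Manhattan distance 4, so 3 moves are spent on a detour and 3 undoing it).
Branch systematically from the start, pruning whenever the remaining move budget drops below the Manhattan distance to 5 or differs from it in parity. Grouping the completions by first move — via 8: 12; via 16: 11; via 11: 5 — and summing: 12 + 11 + 5 = 28.
That gives 28 routes.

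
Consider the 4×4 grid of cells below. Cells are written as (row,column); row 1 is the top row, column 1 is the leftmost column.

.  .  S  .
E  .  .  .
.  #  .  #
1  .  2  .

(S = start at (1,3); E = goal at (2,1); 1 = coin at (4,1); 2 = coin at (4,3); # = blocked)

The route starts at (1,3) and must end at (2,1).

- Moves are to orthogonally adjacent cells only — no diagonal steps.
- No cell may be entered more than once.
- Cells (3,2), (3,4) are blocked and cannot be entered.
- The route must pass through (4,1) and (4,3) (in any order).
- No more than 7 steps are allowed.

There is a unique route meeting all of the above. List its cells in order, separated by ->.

The 7-move cap with required stops at (4,1), (4,3) leaves no slack for detours.
Route from (1,3): 3× down (reaching (4,3)), 2× left (reaching (4,1)), 2× up (reaching (2,1)) — 7 moves in all.
Check: all required cells visited; 7 ≤ 7 moves.

(1,3) -> (2,3) -> (3,3) -> (4,3) -> (4,2) -> (4,1) -> (3,1) -> (2,1)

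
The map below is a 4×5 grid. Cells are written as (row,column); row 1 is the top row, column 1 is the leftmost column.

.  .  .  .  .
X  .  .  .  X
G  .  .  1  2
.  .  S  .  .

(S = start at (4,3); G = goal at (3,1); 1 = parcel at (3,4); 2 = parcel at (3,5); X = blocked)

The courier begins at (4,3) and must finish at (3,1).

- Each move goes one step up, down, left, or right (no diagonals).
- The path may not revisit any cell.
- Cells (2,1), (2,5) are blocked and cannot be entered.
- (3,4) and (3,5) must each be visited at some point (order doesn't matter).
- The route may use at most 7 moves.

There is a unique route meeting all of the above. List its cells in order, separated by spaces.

The budget equals the shortest possible length, so every move has to be on a shortest route through the required cells.
Route from (4,3): 2× right (reaching (4,5)), up to (3,5), 4× left (reaching (3,1)) — 7 moves in all.
Check: all required cells visited; 7 ≤ 7 moves.

(4,3) (4,4) (4,5) (3,5) (3,4) (3,3) (3,2) (3,1)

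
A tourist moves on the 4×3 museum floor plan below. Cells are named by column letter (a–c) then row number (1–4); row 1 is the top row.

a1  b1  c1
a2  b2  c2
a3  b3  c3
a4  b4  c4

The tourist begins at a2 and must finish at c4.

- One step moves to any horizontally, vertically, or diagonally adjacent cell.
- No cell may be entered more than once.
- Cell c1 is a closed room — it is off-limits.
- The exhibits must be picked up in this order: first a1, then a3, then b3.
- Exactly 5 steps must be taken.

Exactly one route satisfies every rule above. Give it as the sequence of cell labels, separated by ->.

a2 -> a1 -> b2 -> a3 -> b3 -> c4

The waypoints must appear in the order a1, a3, b3, with no cell reused.
Route from a2: up to a1, down-right to b2, down-left to a3, right to b3, down-right to c4 — 5 moves in all.
Check: order respected (a1 at step 1, a3 at step 3, b3 at step 4); 5 moves as required.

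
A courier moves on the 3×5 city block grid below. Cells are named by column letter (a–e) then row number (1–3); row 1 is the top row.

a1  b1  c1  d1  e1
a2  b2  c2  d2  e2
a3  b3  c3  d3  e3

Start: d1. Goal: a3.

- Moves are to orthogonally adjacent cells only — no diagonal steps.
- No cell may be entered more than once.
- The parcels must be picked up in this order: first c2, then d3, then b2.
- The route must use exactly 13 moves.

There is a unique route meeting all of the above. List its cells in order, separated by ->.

d1 -> c1 -> c2 -> d2 -> e2 -> e3 -> d3 -> c3 -> b3 -> b2 -> b1 -> a1 -> a2 -> a3

The waypoints must appear in the order c2, d3, b2, with no cell reused.
Route from d1: left 1 to c1, down 1 to c2, right 2 to e2, down 1 to e3, left 3 to b3, up 2 to b1, left 1 to a1, down 2 to a3 — 13 moves in all.
Check: order respected (c2 at step 2, d3 at step 6, b2 at step 9); 13 moves as required.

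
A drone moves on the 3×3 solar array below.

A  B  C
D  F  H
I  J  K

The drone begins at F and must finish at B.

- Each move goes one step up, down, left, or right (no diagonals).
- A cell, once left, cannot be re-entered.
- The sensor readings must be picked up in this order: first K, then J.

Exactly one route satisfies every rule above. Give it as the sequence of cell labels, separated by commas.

F, H, K, J, I, D, A, B

The waypoints must appear in the order K, J, with no cell reused.
Route from F: right 1 to H, down 1 to K, left 2 to I, up 2 to A, right 1 to B — 7 moves in all.
Check: order respected (K at step 2, J at step 3).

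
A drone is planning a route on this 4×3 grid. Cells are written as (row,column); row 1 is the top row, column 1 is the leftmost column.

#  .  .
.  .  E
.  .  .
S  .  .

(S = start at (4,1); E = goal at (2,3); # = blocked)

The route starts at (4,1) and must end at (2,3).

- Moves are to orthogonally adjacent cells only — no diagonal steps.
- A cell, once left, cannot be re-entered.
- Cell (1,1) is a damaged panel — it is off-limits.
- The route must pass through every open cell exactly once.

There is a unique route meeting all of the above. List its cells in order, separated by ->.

(4,1) -> (4,2) -> (4,3) -> (3,3) -> (3,2) -> (3,1) -> (2,1) -> (2,2) -> (1,2) -> (1,3) -> (2,3)

Need to visit all 11 open cells exactly once, starting at (4,1) and ending at (2,3).
Cell (2,1) has only two open neighbours ((3,1) and (2,2)), so the path must pass straight through it: one of those is the cell it's entered from and the other is where it exits.
Route from (4,1): right 2 to (4,3), up 1 to (3,3), left 2 to (3,1), up 1 to (2,1), right 1 to (2,2), up 1 to (1,2), right 1 to (1,3), down 1 to (2,3) — 10 moves in all.
Check: all 11 open cells covered.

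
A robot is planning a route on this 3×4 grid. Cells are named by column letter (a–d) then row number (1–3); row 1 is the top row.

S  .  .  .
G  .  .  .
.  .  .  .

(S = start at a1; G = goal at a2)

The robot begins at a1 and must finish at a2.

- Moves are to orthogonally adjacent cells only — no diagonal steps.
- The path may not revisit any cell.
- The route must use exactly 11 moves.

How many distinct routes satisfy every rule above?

Need simple routes of exactly 11 moves from a1 to a2 (Manhattan distance 1, so 5 moves are spent on a detour and 5 undoing it).
Enumerating: a1 b1 b2 c2 c1 d1 d2 d3 c3 b3 a3 a2 | a1 b1 c1 d1 d2 d3 c3 c2 b2 b3 a3 a2.
That gives 2 routes.

2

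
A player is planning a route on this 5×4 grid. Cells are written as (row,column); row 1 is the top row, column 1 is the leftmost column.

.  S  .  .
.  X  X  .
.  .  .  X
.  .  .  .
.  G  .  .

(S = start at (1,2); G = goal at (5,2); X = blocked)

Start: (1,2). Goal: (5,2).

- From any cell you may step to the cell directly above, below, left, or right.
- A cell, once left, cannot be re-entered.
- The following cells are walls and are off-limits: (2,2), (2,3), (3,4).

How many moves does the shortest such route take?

6

The Manhattan distance from (1,2) to (5,2) is |1−5| + |2−2| = 4, so at least 4 moves are needed.
That bound ignores the blocked cells. Measuring each leg by the fewest moves that actually steer around them ((1,2)→(5,2): 6) raises the lower bound to 6.
A route of 6 moves exists: (1,2) → (1,1) → (2,1) → (3,1) → (4,1) → (5,1) → (5,2).
Since 6 matches that lower bound, it is optimal.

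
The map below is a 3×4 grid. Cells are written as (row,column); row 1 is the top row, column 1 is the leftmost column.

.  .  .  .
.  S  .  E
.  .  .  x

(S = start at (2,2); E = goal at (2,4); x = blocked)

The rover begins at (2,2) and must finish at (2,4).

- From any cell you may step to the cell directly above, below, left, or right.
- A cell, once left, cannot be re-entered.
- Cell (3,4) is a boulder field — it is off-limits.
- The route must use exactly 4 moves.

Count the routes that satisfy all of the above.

Need simple routes of exactly 4 moves from (2,2) to (2,4) (Manhattan distance 2, so 1 moves are spent on a detour and 1 undoing it).
Enumerating: (2,2) (1,2) (1,3) (2,3) (2,4) | (2,2) (1,2) (1,3) (1,4) (2,4) | (2,2) (3,2) (3,3) (2,3) (2,4) | (2,2) (2,3) (1,3) (1,4) (2,4).
That gives 4 routes.

4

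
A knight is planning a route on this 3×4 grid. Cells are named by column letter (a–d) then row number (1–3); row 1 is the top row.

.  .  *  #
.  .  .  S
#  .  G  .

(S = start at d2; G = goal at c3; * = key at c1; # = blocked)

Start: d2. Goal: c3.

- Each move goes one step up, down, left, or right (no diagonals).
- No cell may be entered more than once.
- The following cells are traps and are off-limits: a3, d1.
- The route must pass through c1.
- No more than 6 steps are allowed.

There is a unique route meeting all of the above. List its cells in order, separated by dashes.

d2 - c2 - c1 - b1 - b2 - b3 - c3

The 6-move cap with required stops at c1 leaves no slack for detours.
Route from d2: left 1 to c2, up 1 to c1, left 1 to b1, down 2 to b3, right 1 to c3 — 6 moves in all.
Check: all required cells visited; 6 ≤ 6 moves.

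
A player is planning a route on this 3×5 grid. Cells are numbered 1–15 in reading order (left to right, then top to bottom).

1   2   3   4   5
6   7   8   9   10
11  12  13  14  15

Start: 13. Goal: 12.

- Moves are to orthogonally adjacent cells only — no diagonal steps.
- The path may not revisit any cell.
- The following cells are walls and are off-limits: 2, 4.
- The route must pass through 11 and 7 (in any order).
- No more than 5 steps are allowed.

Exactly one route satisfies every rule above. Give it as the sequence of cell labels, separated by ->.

Any route must reach 11 and 7 and still end at 12 within 5 moves, so the order of the required stops is forced.
Route from 13: up to 8, 2× left (reaching 6), down to 11, right to 12 — 5 moves in all.
Check: all required cells visited; 5 ≤ 5 moves.

13 -> 8 -> 7 -> 6 -> 11 -> 12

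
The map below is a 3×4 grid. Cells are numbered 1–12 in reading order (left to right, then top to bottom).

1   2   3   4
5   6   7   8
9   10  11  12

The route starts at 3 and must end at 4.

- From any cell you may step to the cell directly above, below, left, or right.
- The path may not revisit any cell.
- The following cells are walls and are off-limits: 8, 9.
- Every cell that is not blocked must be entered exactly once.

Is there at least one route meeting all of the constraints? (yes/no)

Cell 12 has only one open neighbour but is neither the start nor the goal, so a Hamiltonian route would have to both enter and leave it through the same neighbour — impossible without revisiting.

no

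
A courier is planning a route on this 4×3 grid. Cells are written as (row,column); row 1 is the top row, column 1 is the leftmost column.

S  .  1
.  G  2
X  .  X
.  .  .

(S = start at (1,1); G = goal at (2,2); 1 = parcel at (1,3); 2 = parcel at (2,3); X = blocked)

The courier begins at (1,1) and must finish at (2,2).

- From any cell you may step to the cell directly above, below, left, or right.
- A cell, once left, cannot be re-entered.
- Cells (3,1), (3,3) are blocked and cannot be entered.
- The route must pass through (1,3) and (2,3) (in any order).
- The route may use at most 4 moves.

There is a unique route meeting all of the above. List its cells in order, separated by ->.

(1,1) -> (1,2) -> (1,3) -> (2,3) -> (2,2)

The budget equals the shortest possible length, so every move has to be on a shortest route through the required cells.
Route from (1,1): right 2 to (1,3), down 1 to (2,3), left 1 to (2,2) — 4 moves in all.
Check: all required cells visited; 4 ≤ 4 moves.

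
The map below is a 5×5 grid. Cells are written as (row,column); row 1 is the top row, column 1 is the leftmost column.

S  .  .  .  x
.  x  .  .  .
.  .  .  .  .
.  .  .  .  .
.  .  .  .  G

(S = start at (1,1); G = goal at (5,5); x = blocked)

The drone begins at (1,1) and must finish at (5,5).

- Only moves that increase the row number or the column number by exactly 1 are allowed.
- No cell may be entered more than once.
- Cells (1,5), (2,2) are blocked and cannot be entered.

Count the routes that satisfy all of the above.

29

A right/down-only route from (1,1) to (5,5) makes exactly 4 down-moves and 4 right-moves in some order.
With no other constraints that would be C(8,4) = 70 routes.
Subtract routes through each blocked cell (inclusion–exclusion for overlaps): − through (1,5): 1 − through (2,2): 40 → 29.
That gives 29 routes.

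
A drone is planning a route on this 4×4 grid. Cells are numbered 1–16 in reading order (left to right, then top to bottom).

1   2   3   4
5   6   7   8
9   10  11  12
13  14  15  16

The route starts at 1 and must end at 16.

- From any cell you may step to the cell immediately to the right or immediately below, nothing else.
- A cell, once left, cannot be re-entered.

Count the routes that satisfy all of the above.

A right/down-only route from 1 to 16 makes exactly 3 down-moves and 3 right-moves in some order.
With no other constraints that would be C(6,3) = 20 routes.
That gives 20 routes.

20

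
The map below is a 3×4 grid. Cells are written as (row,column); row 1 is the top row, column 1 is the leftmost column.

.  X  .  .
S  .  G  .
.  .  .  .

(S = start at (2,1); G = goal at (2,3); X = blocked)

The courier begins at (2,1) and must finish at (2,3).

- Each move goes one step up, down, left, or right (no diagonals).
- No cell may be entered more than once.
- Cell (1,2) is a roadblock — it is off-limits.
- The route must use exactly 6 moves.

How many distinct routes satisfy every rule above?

Need simple routes of exactly 6 moves from (2,1) to (2,3) (Manhattan distance 2, so 2 moves are spent on a detour and 2 undoing it).
Enumerating: (2,1) (3,1) (3,2) (3,3) (3,4) (2,4) (2,3) | (2,1) (2,2) (3,2) (3,3) (3,4) (2,4) (2,3).
That gives 2 routes.

2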